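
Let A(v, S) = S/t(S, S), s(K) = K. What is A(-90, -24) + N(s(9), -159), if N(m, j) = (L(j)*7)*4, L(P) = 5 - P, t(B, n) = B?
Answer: 4593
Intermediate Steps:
A(v, S) = 1 (A(v, S) = S/S = 1)
N(m, j) = 140 - 28*j (N(m, j) = ((5 - j)*7)*4 = (35 - 7*j)*4 = 140 - 28*j)
A(-90, -24) + N(s(9), -159) = 1 + (140 - 28*(-159)) = 1 + (140 + 4452) = 1 + 4592 = 4593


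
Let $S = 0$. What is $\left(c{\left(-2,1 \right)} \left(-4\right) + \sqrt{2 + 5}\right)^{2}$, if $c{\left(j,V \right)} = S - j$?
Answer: $\left(8 - \sqrt{7}\right)^{2} \approx 28.668$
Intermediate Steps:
$c{\left(j,V \right)} = - j$ ($c{\left(j,V \right)} = 0 - j = - j$)
$\left(c{\left(-2,1 \right)} \left(-4\right) + \sqrt{2 + 5}\right)^{2} = \left(\left(-1\right) \left(-2\right) \left(-4\right) + \sqrt{2 + 5}\right)^{2} = \left(2 \left(-4\right) + \sqrt{7}\right)^{2} = \left(-8 + \sqrt{7}\right)^{2}$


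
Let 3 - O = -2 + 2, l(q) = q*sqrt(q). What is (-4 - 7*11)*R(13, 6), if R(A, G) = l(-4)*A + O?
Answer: -243 + 8424*I ≈ -243.0 + 8424.0*I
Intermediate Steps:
l(q) = q**(3/2)
O = 3 (O = 3 - (-2 + 2) = 3 - 1*0 = 3 + 0 = 3)
R(A, G) = 3 - 8*I*A (R(A, G) = (-4)**(3/2)*A + 3 = (-8*I)*A + 3 = -8*I*A + 3 = 3 - 8*I*A)
(-4 - 7*11)*R(13, 6) = (-4 - 7*11)*(3 - 8*I*13) = (-4 - 77)*(3 - 104*I) = -81*(3 - 104*I) = -243 + 8424*I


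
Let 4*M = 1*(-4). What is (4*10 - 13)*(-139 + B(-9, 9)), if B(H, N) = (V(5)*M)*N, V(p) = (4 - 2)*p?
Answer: -6183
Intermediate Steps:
M = -1 (M = (1*(-4))/4 = (1/4)*(-4) = -1)
V(p) = 2*p
B(H, N) = -10*N (B(H, N) = ((2*5)*(-1))*N = (10*(-1))*N = -10*N)
(4*10 - 13)*(-139 + B(-9, 9)) = (4*10 - 13)*(-139 - 10*9) = (40 - 13)*(-139 - 90) = 27*(-229) = -6183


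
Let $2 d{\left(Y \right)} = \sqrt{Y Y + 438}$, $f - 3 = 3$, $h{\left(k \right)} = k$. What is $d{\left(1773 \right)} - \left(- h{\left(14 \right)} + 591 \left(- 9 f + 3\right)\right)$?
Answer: $30155 + \frac{\sqrt{3143967}}{2} \approx 31042.0$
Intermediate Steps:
$f = 6$ ($f = 3 + 3 = 6$)
$d{\left(Y \right)} = \frac{\sqrt{438 + Y^{2}}}{2}$ ($d{\left(Y \right)} = \frac{\sqrt{Y Y + 438}}{2} = \frac{\sqrt{Y^{2} + 438}}{2} = \frac{\sqrt{438 + Y^{2}}}{2}$)
$d{\left(1773 \right)} - \left(- h{\left(14 \right)} + 591 \left(- 9 f + 3\right)\right) = \frac{\sqrt{438 + 1773^{2}}}{2} - \left(-14 + 591 \left(\left(-9\right) 6 + 3\right)\right) = \frac{\sqrt{438 + 3143529}}{2} - \left(-14 + 591 \left(-54 + 3\right)\right) = \frac{\sqrt{3143967}}{2} + \left(14 - -30141\right) = \frac{\sqrt{3143967}}{2} + \left(14 + 30141\right) = \frac{\sqrt{3143967}}{2} + 30155 = 30155 + \frac{\sqrt{3143967}}{2}$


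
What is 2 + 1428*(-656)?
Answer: -936766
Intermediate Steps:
2 + 1428*(-656) = 2 - 936768 = -936766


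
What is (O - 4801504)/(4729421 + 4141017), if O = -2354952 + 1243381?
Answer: -5913075/8870438 ≈ -0.66660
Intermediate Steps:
O = -1111571
(O - 4801504)/(4729421 + 4141017) = (-1111571 - 4801504)/(4729421 + 4141017) = -5913075/8870438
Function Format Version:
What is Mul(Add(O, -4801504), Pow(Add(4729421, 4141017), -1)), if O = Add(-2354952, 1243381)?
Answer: Rational(-5913075, 8870438) ≈ -0.66660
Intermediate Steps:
O = -1111571
Mul(Add(O, -4801504), Pow(Add(4729421, 4141017), -1)) = Mul(Add(-1111571, -4801504), Pow(Add(4729421, 4141017), -1)) = Mul(-5913075, Pow(8870438, -1)) = Mul(-5913075, Rational(1, 8870438)) = Rational(-5913075, 8870438)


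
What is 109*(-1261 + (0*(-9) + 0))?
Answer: -137449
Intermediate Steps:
109*(-1261 + (0*(-9) + 0)) = 109*(-1261 + (0 + 0)) = 109*(-1261 + 0) = 109*(-1261) = -137449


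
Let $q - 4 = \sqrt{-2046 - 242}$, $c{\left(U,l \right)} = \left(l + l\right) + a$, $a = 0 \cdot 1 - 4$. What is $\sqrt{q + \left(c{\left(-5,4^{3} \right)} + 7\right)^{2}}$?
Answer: $\sqrt{17165 + 4 i \sqrt{143}} \approx 131.02 + 0.183 i$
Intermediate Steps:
$a = -4$ ($a = 0 - 4 = -4$)
$c{\left(U,l \right)} = -4 + 2 l$ ($c{\left(U,l \right)} = \left(l + l\right) - 4 = 2 l - 4 = -4 + 2 l$)
$q = 4 + 4 i \sqrt{143}$ ($q = 4 + \sqrt{-2046 - 242} = 4 + \sqrt{-2288} = 4 + 4 i \sqrt{143} \approx 4.0 + 47.833 i$)
$\sqrt{q + \left(c{\left(-5,4^{3} \right)} + 7\right)^{2}} = \sqrt{\left(4 + 4 i \sqrt{143}\right) + \left(\left(-4 + 2 \cdot 4^{3}\right) + 7\right)^{2}} = \sqrt{\left(4 + 4 i \sqrt{143}\right) + \left(\left(-4 + 2 \cdot 64\right) + 7\right)^{2}} = \sqrt{\left(4 + 4 i \sqrt{143}\right) + \left(\left(-4 + 128\right) + 7\right)^{2}} = \sqrt{\left(4 + 4 i \sqrt{143}\right) + \left(124 + 7\right)^{2}} = \sqrt{\left(4 + 4 i \sqrt{143}\right) + 131^{2}} = \sqrt{\left(4 + 4 i \sqrt{143}\right) + 17161} = \sqrt{17165 + 4 i \sqrt{143}}$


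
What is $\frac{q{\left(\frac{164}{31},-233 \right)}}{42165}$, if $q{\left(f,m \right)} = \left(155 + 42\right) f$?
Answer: $\frac{32308}{1307115} \approx 0.024717$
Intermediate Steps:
$q{\left(f,m \right)} = 197 f$
$\frac{q{\left(\frac{164}{31},-233 \right)}}{42165} = \frac{197 \cdot \frac{164}{31}}{42165} = 197 \cdot 164 \cdot \frac{1}{31} \cdot \frac{1}{42165} = 197 \cdot \frac{164}{31} \cdot \frac{1}{42165} = \frac{32308}{31} \cdot \frac{1}{42165} = \frac{32308}{1307115}$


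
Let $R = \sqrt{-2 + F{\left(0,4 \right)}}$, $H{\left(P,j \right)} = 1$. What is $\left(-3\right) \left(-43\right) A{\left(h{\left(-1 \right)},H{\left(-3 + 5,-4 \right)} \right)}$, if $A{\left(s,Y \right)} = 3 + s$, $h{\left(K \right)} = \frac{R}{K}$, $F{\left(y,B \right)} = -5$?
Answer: $387 - 129 i \sqrt{7} \approx 387.0 - 341.3 i$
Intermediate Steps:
$R = i \sqrt{7}$ ($R = \sqrt{-2 - 5} = \sqrt{-7} = i \sqrt{7} \approx 2.6458 i$)
$h{\left(K \right)} = \frac{i \sqrt{7}}{K}$
$\left(-3\right) \left(-43\right) A{\left(h{\left(-1 \right)},H{\left(-3 + 5,-4 \right)} \right)} = \left(-3\right) \left(-43\right) \left(3 + \frac{i \sqrt{7}}{-1}\right) = 129 \left(3 + i \sqrt{7} \left(-1\right)\right) = 129 \left(3 - i \sqrt{7}\right) = 387 - 129 i \sqrt{7}$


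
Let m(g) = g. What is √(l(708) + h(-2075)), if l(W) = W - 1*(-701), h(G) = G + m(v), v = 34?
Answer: 2*I*√158 ≈ 25.14*I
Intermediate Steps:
h(G) = 34 + G (h(G) = G + 34 = 34 + G)
l(W) = 701 + W (l(W) = W + 701 = 701 + W)
√(l(708) + h(-2075)) = √((701 + 708) + (34 - 2075)) = √(1409 - 2041) = √(-632) = 2*I*√158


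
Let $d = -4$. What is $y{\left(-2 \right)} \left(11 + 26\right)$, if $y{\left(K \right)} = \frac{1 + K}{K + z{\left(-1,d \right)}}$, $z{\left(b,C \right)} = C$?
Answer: $\frac{37}{6} \approx 6.1667$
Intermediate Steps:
$y{\left(K \right)} = \frac{1 + K}{-4 + K}$ ($y{\left(K \right)} = \frac{1 + K}{K - 4} = \frac{1 + K}{-4 + K}$)
$y{\left(-2 \right)} \left(11 + 26\right) = \frac{1 - 2}{-4 - 2} \left(11 + 26\right) = \frac{1}{-6} \left(-1\right) 37 = \left(- \frac{1}{6}\right) \left(-1\right) 37 = \frac{1}{6} \cdot 37 = \frac{37}{6}$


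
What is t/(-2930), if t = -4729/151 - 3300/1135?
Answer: 1173143/100431610 ≈ 0.011681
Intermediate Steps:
t = -1173143/34277 (t = -4729*1/151 - 3300*1/1135 = -4729/151 - 660/227 = -1173143/34277 ≈ -34.225)
t/(-2930) = -1173143/34277/(-2930) = -1173143/34277*(-1/2930) = 1173143/100431610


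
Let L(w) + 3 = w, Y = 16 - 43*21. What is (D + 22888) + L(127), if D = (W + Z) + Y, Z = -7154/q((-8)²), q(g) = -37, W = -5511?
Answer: 621872/37 ≈ 16807.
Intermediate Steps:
Z = 7154/37 (Z = -7154/(-37) = -7154*(-1/37) = 7154/37 ≈ 193.35)
Y = -887 (Y = 16 - 903 = -887)
L(w) = -3 + w
D = -229572/37 (D = (-5511 + 7154/37) - 887 = -196753/37 - 887 = -229572/37 ≈ -6204.6)
(D + 22888) + L(127) = (-229572/37 + 22888) + (-3 + 127) = 617284/37 + 124 = 621872/37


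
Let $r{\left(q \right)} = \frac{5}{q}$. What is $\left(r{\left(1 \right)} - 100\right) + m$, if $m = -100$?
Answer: $-195$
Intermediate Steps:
$\left(r{\left(1 \right)} - 100\right) + m = \left(\frac{5}{1} - 100\right) - 100 = \left(5 \cdot 1 - 100\right) - 100 = \left(5 - 100\right) - 100 = -95 - 100 = -195$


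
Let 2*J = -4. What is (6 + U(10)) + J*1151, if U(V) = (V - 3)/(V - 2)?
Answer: -18361/8 ≈ -2295.1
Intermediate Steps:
J = -2 (J = (½)*(-4) = -2)
U(V) = (-3 + V)/(-2 + V)
(6 + U(10)) + J*1151 = (6 + (-3 + 10)/(-2 + 10)) - 2*1151 = (6 + 7/8) - 2302 = 55/8 - 2302 = -18361/8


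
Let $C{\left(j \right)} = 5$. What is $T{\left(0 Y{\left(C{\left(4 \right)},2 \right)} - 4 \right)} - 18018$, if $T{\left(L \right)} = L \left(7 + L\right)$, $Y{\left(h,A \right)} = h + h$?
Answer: $-18030$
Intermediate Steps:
$Y{\left(h,A \right)} = 2 h$
$T{\left(0 Y{\left(C{\left(4 \right)},2 \right)} - 4 \right)} - 18018 = \left(0 \cdot 2 \cdot 5 - 4\right) \left(7 - \left(4 + 0 \cdot 2 \cdot 5\right)\right) - 18018 = \left(0 \cdot 10 - 4\right) \left(7 + \left(0 \cdot 10 - 4\right)\right) - 18018 = \left(0 - 4\right) \left(7 + \left(0 - 4\right)\right) - 18018 = - 4 \left(7 - 4\right) - 18018 = \left(-4\right) 3 - 18018 = -12 - 18018 = -18030$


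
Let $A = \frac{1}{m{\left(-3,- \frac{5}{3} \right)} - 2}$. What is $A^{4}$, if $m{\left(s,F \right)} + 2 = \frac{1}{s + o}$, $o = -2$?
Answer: $\frac{625}{194481} \approx 0.0032137$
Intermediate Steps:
$m{\left(s,F \right)} = -2 + \frac{1}{-2 + s}$ ($m{\left(s,F \right)} = -2 + \frac{1}{s - 2} = -2 + \frac{1}{-2 + s}$)
$A = - \frac{5}{21}$ ($A = \frac{1}{\frac{5 - -6}{-2 - 3} - 2} = \frac{1}{\frac{5 + 6}{-5} - 2} = \frac{1}{\left(- \frac{1}{5}\right) 11 - 2} = \frac{1}{- \frac{11}{5} - 2} = \frac{1}{- \frac{21}{5}} = - \frac{5}{21} \approx -0.2381$)
$A^{4} = \left(- \frac{5}{21}\right)^{4} = \frac{625}{194481}$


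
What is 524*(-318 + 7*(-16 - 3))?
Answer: -236324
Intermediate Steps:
524*(-318 + 7*(-16 - 3)) = 524*(-318 + 7*(-19)) = 524*(-318 - 133) = 524*(-451) = -236324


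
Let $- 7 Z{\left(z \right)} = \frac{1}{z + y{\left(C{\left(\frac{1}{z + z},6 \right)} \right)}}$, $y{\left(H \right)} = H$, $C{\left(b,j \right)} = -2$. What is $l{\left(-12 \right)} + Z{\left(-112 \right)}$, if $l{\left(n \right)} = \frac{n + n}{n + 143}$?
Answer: $- \frac{19021}{104538} \approx -0.18195$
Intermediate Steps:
$l{\left(n \right)} = \frac{2 n}{143 + n}$
$Z{\left(z \right)} = - \frac{1}{7 \left(-2 + z\right)}$ ($Z{\left(z \right)} = - \frac{1}{7 \left(z - 2\right)} = - \frac{1}{7 \left(-2 + z\right)}$)
$l{\left(-12 \right)} + Z{\left(-112 \right)} = 2 \left(-12\right) \frac{1}{143 - 12} - \frac{1}{-14 + 7 \left(-112\right)} = 2 \left(-12\right) \frac{1}{131} - \frac{1}{-14 - 784} = 2 \left(-12\right) \frac{1}{131} - \frac{1}{-798} = - \frac{24}{131} - - \frac{1}{798} = - \frac{24}{131} + \frac{1}{798} = - \frac{19021}{104538}$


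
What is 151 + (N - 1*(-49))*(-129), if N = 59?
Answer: -13781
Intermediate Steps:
151 + (N - 1*(-49))*(-129) = 151 + (59 - 1*(-49))*(-129) = 151 + (59 + 49)*(-129) = 151 + 108*(-129) = 151 - 13932 = -13781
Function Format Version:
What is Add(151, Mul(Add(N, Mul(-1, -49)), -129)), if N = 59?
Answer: -13781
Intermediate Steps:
Add(151, Mul(Add(N, Mul(-1, -49)), -129)) = Add(151, Mul(Add(59, Mul(-1, -49)), -129)) = Add(151, Mul(Add(59, 49), -129)) = Add(151, Mul(108, -129)) = Add(151, -13932) = -13781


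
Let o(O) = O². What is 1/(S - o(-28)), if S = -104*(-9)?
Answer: 1/152 ≈ 0.0065789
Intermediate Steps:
S = 936
1/(S - o(-28)) = 1/(936 - 1*(-28)²) = 1/(936 - 1*784) = 1/(936 - 784) = 1/152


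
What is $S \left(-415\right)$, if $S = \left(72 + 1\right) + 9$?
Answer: $-34030$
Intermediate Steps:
$S = 82$ ($S = 73 + 9 = 82$)
$S \left(-415\right) = 82 \left(-415\right) = -34030$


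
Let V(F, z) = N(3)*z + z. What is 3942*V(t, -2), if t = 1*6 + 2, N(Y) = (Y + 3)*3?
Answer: -149796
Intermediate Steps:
N(Y) = 9 + 3*Y (N(Y) = (3 + Y)*3 = 9 + 3*Y)
t = 8 (t = 6 + 2 = 8)
V(F, z) = 19*z (V(F, z) = (9 + 3*3)*z + z = (9 + 9)*z + z = 18*z + z = 19*z)
3942*V(t, -2) = 3942*(19*(-2)) = 3942*(-38) = -149796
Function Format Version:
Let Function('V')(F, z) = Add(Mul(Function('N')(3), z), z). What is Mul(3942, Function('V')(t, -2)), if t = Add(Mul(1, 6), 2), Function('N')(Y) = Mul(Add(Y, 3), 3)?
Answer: -149796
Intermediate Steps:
Function('N')(Y) = Add(9, Mul(3, Y)) (Function('N')(Y) = Mul(Add(3, Y), 3) = Add(9, Mul(3, Y)))
t = 8 (t = Add(6, 2) = 8)
Function('V')(F, z) = Mul(19, z) (Function('V')(F, z) = Add(Mul(Add(9, Mul(3, 3)), z), z) = Add(Mul(Add(9, 9), z), z) = Add(Mul(18, z), z) = Mul(19, z))
Mul(3942, Function('V')(t, -2)) = Mul(3942, Mul(19, -2)) = Mul(3942, -38) = -149796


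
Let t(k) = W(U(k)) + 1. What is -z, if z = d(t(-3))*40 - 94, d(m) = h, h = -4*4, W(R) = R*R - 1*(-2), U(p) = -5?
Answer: 734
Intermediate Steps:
W(R) = 2 + R**2 (W(R) = R**2 + 2 = 2 + R**2)
t(k) = 28 (t(k) = (2 + (-5)**2) + 1 = (2 + 25) + 1 = 27 + 1 = 28)
h = -16
d(m) = -16
z = -734 (z = -16*40 - 94 = -640 - 94 = -734)
-z = -1*(-734) = 734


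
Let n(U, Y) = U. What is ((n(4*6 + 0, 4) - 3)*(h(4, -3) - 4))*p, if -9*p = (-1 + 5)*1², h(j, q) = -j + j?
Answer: 112/3 ≈ 37.333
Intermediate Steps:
h(j, q) = 0
p = -4/9 (p = -(-1 + 5)*1²/9 = -4/9 ≈ -0.44444)
((n(4*6 + 0, 4) - 3)*(h(4, -3) - 4))*p = (((4*6 + 0) - 3)*(0 - 4))*(-4/9) = (((24 + 0) - 3)*(-4))*(-4/9) = ((24 - 3)*(-4))*(-4/9) = (21*(-4))*(-4/9) = -84*(-4/9) = 112/3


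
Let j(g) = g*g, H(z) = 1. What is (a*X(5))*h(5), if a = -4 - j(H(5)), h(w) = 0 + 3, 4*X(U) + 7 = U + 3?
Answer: -15/4 ≈ -3.7500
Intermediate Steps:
X(U) = -1 + U/4 (X(U) = -7/4 + (U + 3)/4 = -7/4 + (3 + U)/4 = -7/4 + (3/4 + U/4) = -1 + U/4)
h(w) = 3
j(g) = g**2
a = -5 (a = -4 - 1*1**2 = -4 - 1*1 = -4 - 1 = -5)
(a*X(5))*h(5) = -5*(-1 + (1/4)*5)*3 = -5*(-1 + 5/4)*3 = -5*1/4*3 = -5/4*3 = -15/4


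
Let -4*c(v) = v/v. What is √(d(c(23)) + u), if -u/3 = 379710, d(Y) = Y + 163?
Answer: I*√4555869/2 ≈ 1067.2*I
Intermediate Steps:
c(v) = -¼ (c(v) = -v/(4*v) = -¼*1 = -¼)
d(Y) = 163 + Y
u = -1139130 (u = -3*379710 = -1139130)
√(d(c(23)) + u) = √((163 - ¼) - 1139130) = √(651/4 - 1139130) = √(-4555869/4) = I*√4555869/2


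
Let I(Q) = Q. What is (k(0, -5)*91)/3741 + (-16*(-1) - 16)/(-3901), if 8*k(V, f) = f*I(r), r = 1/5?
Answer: -91/29928 ≈ -0.0030406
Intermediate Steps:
r = ⅕ ≈ 0.20000
k(V, f) = f/40 (k(V, f) = (f*(⅕))/8 = (f/5)/8 = f/40)
(k(0, -5)*91)/3741 + (-16*(-1) - 16)/(-3901) = (((1/40)*(-5))*91)/3741 + (-16*(-1) - 16)/(-3901) = -⅛*91*(1/3741) + (16 - 16)*(-1/3901) = -91/8*1/3741 + 0*(-1/3901) = -91/29928 + 0 = -91/29928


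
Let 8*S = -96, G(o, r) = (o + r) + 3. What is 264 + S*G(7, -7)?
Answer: 228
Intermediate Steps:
G(o, r) = 3 + o + r
S = -12 (S = (⅛)*(-96) = -12)
264 + S*G(7, -7) = 264 - 12*(3 + 7 - 7) = 264 - 12*3 = 264 - 36 = 228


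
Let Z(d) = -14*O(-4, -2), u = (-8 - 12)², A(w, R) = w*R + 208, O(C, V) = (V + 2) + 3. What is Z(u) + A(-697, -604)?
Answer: 421154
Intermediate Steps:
O(C, V) = 5 + V (O(C, V) = (2 + V) + 3 = 5 + V)
A(w, R) = 208 + R*w (A(w, R) = R*w + 208 = 208 + R*w)
u = 400 (u = (-20)² = 400)
Z(d) = -42 (Z(d) = -14*(5 - 2) = -14*3 = -42)
Z(u) + A(-697, -604) = -42 + (208 - 604*(-697)) = -42 + (208 + 420988) = -42 + 421196 = 421154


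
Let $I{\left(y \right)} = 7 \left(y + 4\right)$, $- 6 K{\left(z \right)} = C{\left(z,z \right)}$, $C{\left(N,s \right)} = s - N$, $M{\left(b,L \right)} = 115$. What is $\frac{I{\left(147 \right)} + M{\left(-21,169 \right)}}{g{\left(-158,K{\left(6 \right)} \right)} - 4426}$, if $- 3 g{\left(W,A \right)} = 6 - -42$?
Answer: $- \frac{586}{2221} \approx -0.26384$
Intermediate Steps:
$K{\left(z \right)} = 0$ ($K{\left(z \right)} = - \frac{z - z}{6} = \left(- \frac{1}{6}\right) 0 = 0$)
$I{\left(y \right)} = 28 + 7 y$ ($I{\left(y \right)} = 7 \left(4 + y\right) = 28 + 7 y$)
$g{\left(W,A \right)} = -16$ ($g{\left(W,A \right)} = - \frac{6 - -42}{3} = - \frac{6 + 42}{3} = \left(- \frac{1}{3}\right) 48 = -16$)
$\frac{I{\left(147 \right)} + M{\left(-21,169 \right)}}{g{\left(-158,K{\left(6 \right)} \right)} - 4426} = \frac{\left(28 + 7 \cdot 147\right) + 115}{-16 - 4426} = \frac{\left(28 + 1029\right) + 115}{-4442} = \left(1057 + 115\right) \left(- \frac{1}{4442}\right) = 1172 \left(- \frac{1}{4442}\right) = - \frac{586}{2221}$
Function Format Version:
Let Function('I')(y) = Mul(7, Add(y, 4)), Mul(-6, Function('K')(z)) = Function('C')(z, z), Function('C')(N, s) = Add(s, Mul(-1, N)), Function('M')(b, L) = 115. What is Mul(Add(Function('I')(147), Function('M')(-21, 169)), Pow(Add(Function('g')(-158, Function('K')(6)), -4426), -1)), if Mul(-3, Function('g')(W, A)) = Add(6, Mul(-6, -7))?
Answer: Rational(-586, 2221) ≈ -0.26384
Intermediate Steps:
Function('K')(z) = 0 (Function('K')(z) = Mul(Rational(-1, 6), Add(z, Mul(-1, z))) = Mul(Rational(-1, 6), 0) = 0)
Function('I')(y) = Add(28, Mul(7, y)) (Function('I')(y) = Mul(7, Add(4, y)) = Add(28, Mul(7, y)))
Function('g')(W, A) = -16 (Function('g')(W, A) = Mul(Rational(-1, 3), Add(6, Mul(-6, -7))) = Mul(Rational(-1, 3), Add(6, 42)) = Mul(Rational(-1, 3), 48) = -16)
Mul(Add(Function('I')(147), Function('M')(-21, 169)), Pow(Add(Function('g')(-158, Function('K')(6)), -4426), -1)) = Mul(Add(Add(28, Mul(7, 147)), 115), Pow(Add(-16, -4426), -1)) = Mul(Add(Add(28, 1029), 115), Pow(-4442, -1)) = Mul(Add(1057, 115), Rational(-1, 4442)) = Mul(1172, Rational(-1, 4442)) = Rational(-586, 2221)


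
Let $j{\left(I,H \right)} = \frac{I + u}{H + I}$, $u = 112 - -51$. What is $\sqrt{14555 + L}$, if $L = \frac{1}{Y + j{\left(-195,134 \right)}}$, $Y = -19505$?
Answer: $\frac{\sqrt{2289274743680938}}{396591} \approx 120.64$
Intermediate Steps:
$u = 163$ ($u = 112 + 51 = 163$)
$j{\left(I,H \right)} = \frac{163 + I}{H + I}$ ($j{\left(I,H \right)} = \frac{I + 163}{H + I} = \frac{163 + I}{H + I}$)
$L = - \frac{61}{1189773}$ ($L = \frac{1}{-19505 + \frac{163 - 195}{134 - 195}} = \frac{1}{-19505 + \frac{1}{-61} \left(-32\right)} = \frac{1}{-19505 - - \frac{32}{61}} = \frac{1}{-19505 + \frac{32}{61}} = \frac{1}{- \frac{1189773}{61}} = - \frac{61}{1189773} \approx -5.127 \cdot 10^{-5}$)
$\sqrt{14555 + L} = \sqrt{14555 - \frac{61}{1189773}} = \sqrt{\frac{17317145954}{1189773}} = \frac{\sqrt{2289274743680938}}{396591}$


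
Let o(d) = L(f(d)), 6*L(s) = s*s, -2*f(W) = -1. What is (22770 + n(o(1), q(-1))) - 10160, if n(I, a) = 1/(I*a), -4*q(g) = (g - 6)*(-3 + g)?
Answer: 88246/7 ≈ 12607.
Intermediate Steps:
f(W) = ½ (f(W) = -½*(-1) = ½)
L(s) = s²/6 (L(s) = (s*s)/6 = s²/6)
o(d) = 1/24 (o(d) = (½)²/6 = (⅙)*(¼) = 1/24)
q(g) = -(-6 + g)*(-3 + g)/4 (q(g) = -(g - 6)*(-3 + g)/4 = -(-6 + g)*(-3 + g)/4)
n(I, a) = 1/(I*a)
(22770 + n(o(1), q(-1))) - 10160 = (22770 + 1/((1/24)*(-9/2 - ¼*(-1)² + (9/4)*(-1)))) - 10160 = (22770 + 24/(-9/2 - ¼*1 - 9/4)) - 10160 = (22770 + 24/(-9/2 - ¼ - 9/4)) - 10160 = (22770 + 24/(-7)) - 10160 = (22770 + 24*(-⅐)) - 10160 = (22770 - 24/7) - 10160 = 159366/7 - 10160 = 88246/7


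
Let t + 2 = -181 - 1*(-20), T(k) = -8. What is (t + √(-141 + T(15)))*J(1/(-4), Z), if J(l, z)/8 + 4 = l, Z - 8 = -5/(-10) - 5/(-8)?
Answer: 5542 - 34*I*√149 ≈ 5542.0 - 415.02*I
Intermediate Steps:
Z = 73/8 (Z = 8 + (-5/(-10) - 5/(-8)) = 8 + (-5*(-⅒) - 5*(-⅛)) = 8 + (½ + 5/8) = 8 + 9/8 = 73/8 ≈ 9.1250)
J(l, z) = -32 + 8*l
t = -163 (t = -2 + (-181 - 1*(-20)) = -2 + (-181 + 20) = -2 - 161 = -163)
(t + √(-141 + T(15)))*J(1/(-4), Z) = (-163 + √(-141 - 8))*(-32 + 8/(-4)) = (-163 + √(-149))*(-32 + 8*(-¼)) = (-163 + I*√149)*(-32 - 2) = (-163 + I*√149)*(-34) = 5542 - 34*I*√149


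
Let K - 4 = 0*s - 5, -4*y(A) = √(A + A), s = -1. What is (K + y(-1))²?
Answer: (4 + I*√2)²/16 ≈ 0.875 + 0.70711*I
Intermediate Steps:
y(A) = -√2*√A/4 (y(A) = -√(A + A)/4 = -√2*√A/4)
K = -1 (K = 4 + (0*(-1) - 5) = 4 + (0 - 5) = 4 - 5 = -1)
(K + y(-1))² = (-1 - √2*√(-1)/4)² = (-1 - √2*I/4)² = (-1 - I*√2/4)²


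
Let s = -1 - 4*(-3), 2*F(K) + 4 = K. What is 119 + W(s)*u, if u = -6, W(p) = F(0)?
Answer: 131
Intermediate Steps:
F(K) = -2 + K/2
s = 11 (s = -1 + 12 = 11)
W(p) = -2 (W(p) = -2 + (½)*0 = -2 + 0 = -2)
119 + W(s)*u = 119 - 2*(-6) = 119 + 12 = 131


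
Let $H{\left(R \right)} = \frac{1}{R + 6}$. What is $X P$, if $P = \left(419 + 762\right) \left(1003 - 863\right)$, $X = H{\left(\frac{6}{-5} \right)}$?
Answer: $\frac{206675}{6} \approx 34446.0$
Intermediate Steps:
$H{\left(R \right)} = \frac{1}{6 + R}$
$X = \frac{5}{24}$ ($X = \frac{1}{6 + \frac{6}{-5}} = \frac{1}{6 + 6 \left(- \frac{1}{5}\right)} = \frac{1}{6 - \frac{6}{5}} = \frac{1}{\frac{24}{5}} = \frac{5}{24} \approx 0.20833$)
$P = 165340$ ($P = 1181 \cdot 140 = 165340$)
$X P = \frac{5}{24} \cdot 165340 = \frac{206675}{6}$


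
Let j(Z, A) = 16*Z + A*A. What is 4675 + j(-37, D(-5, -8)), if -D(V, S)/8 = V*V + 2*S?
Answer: 9267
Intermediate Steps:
D(V, S) = -16*S - 8*V² (D(V, S) = -8*(V*V + 2*S) = -8*(V² + 2*S) = -16*S - 8*V²)
j(Z, A) = A² + 16*Z (j(Z, A) = 16*Z + A² = A² + 16*Z)
4675 + j(-37, D(-5, -8)) = 4675 + ((-16*(-8) - 8*(-5)²)² + 16*(-37)) = 4675 + ((128 - 8*25)² - 592) = 4675 + ((128 - 200)² - 592) = 4675 + ((-72)² - 592) = 4675 + (5184 - 592) = 4675 + 4592 = 9267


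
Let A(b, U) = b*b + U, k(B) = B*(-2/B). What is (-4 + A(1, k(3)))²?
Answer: 25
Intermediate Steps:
k(B) = -2
A(b, U) = U + b² (A(b, U) = b² + U = U + b²)
(-4 + A(1, k(3)))² = (-4 + (-2 + 1²))² = (-4 + (-2 + 1))² = (-4 - 1)² = (-5)² = 25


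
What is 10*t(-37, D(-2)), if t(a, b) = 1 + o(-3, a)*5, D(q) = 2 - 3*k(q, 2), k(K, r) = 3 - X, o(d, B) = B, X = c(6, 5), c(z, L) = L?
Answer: -1840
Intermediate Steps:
X = 5
k(K, r) = -2 (k(K, r) = 3 - 1*5 = 3 - 5 = -2)
D(q) = 8 (D(q) = 2 - 3*(-2) = 2 + 6 = 8)
t(a, b) = 1 + 5*a (t(a, b) = 1 + a*5 = 1 + 5*a)
10*t(-37, D(-2)) = 10*(1 + 5*(-37)) = 10*(1 - 185) = 10*(-184) = -1840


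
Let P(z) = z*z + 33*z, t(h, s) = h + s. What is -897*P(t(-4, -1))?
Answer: 125580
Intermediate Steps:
P(z) = z**2 + 33*z
-897*P(t(-4, -1)) = -897*(-4 - 1)*(33 + (-4 - 1)) = -(-4485)*(33 - 5) = -(-4485)*28 = -897*(-140) = 125580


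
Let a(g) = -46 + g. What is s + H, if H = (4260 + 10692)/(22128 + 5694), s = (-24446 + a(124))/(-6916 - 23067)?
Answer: 187712052/139031171 ≈ 1.3501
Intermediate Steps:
s = 24368/29983 (s = (-24446 + (-46 + 124))/(-6916 - 23067) = (-24446 + 78)/(-29983) = -24368*(-1/29983) = 24368/29983 ≈ 0.81273)
H = 2492/4637 (H = 14952/27822 = 14952*(1/27822) = 2492/4637 ≈ 0.53742)
s + H = 24368/29983 + 2492/4637 = 187712052/139031171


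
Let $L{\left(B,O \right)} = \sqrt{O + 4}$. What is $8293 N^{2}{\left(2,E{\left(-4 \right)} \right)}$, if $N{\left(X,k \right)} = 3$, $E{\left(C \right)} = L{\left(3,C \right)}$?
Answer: $74637$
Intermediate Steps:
$L{\left(B,O \right)} = \sqrt{4 + O}$
$E{\left(C \right)} = \sqrt{4 + C}$
$8293 N^{2}{\left(2,E{\left(-4 \right)} \right)} = 8293 \cdot 3^{2} = 8293 \cdot 9 = 74637$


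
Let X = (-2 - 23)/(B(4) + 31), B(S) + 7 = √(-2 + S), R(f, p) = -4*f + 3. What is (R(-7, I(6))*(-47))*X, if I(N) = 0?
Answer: 437100/287 - 36425*√2/574 ≈ 1433.3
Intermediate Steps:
R(f, p) = 3 - 4*f
B(S) = -7 + √(-2 + S)
X = -25/(24 + √2) (X = (-2 - 23)/((-7 + √(-2 + 4)) + 31) = -25/((-7 + √2) + 31) = -25/(24 + √2) ≈ -0.98370)
(R(-7, I(6))*(-47))*X = ((3 - 4*(-7))*(-47))*(-300/287 + 25*√2/574) = ((3 + 28)*(-47))*(-300/287 + 25*√2/574) = (31*(-47))*(-300/287 + 25*√2/574) = -1457*(-300/287 + 25*√2/574) = 437100/287 - 36425*√2/574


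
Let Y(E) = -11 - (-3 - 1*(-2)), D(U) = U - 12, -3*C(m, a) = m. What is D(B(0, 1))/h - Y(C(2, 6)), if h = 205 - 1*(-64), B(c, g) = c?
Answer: 2678/269 ≈ 9.9554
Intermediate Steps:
C(m, a) = -m/3
D(U) = -12 + U
Y(E) = -10 (Y(E) = -11 - (-3 + 2) = -11 - 1*(-1) = -11 + 1 = -10)
h = 269 (h = 205 + 64 = 269)
D(B(0, 1))/h - Y(C(2, 6)) = (-12 + 0)/269 - 1*(-10) = -12*1/269 + 10 = -12/269 + 10 = 2678/269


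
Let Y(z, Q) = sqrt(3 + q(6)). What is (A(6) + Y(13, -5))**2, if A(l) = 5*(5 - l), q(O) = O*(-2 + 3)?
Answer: 4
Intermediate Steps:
q(O) = O (q(O) = O*1 = O)
Y(z, Q) = 3 (Y(z, Q) = sqrt(3 + 6) = sqrt(9) = 3)
A(l) = 25 - 5*l
(A(6) + Y(13, -5))**2 = ((25 - 5*6) + 3)**2 = ((25 - 30) + 3)**2 = (-5 + 3)**2 = (-2)**2 = 4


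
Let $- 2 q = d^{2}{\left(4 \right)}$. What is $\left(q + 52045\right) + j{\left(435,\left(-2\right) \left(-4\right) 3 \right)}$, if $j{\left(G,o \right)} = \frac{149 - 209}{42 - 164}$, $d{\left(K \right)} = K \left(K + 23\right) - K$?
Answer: $\frac{2844887}{61} \approx 46638.0$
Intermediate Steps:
$d{\left(K \right)} = - K + K \left(23 + K\right)$ ($d{\left(K \right)} = K \left(23 + K\right) - K = - K + K \left(23 + K\right)$)
$j{\left(G,o \right)} = \frac{30}{61}$ ($j{\left(G,o \right)} = - \frac{60}{-122} = \left(-60\right) \left(- \frac{1}{122}\right) = \frac{30}{61}$)
$q = -5408$ ($q = - \frac{\left(4 \left(22 + 4\right)\right)^{2}}{2} = - \frac{\left(4 \cdot 26\right)^{2}}{2} = - \frac{104^{2}}{2} = \left(- \frac{1}{2}\right) 10816 = -5408$)
$\left(q + 52045\right) + j{\left(435,\left(-2\right) \left(-4\right) 3 \right)} = \left(-5408 + 52045\right) + \frac{30}{61} = 46637 + \frac{30}{61} = \frac{2844887}{61}$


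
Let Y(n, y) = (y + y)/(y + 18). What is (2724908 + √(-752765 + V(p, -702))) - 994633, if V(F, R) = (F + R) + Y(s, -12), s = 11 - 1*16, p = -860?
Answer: 1730275 + I*√754331 ≈ 1.7303e+6 + 868.52*I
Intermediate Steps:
s = -5 (s = 11 - 16 = -5)
Y(n, y) = 2*y/(18 + y) (Y(n, y) = (2*y)/(18 + y) = 2*y/(18 + y))
V(F, R) = -4 + F + R (V(F, R) = (F + R) + 2*(-12)/(18 - 12) = (F + R) + 2*(-12)/6 = (F + R) + 2*(-12)*(⅙) = (F + R) - 4 = -4 + F + R)
(2724908 + √(-752765 + V(p, -702))) - 994633 = (2724908 + √(-752765 + (-4 - 860 - 702))) - 994633 = (2724908 + √(-752765 - 1566)) - 994633 = (2724908 + √(-754331)) - 994633 = (2724908 + I*√754331) - 994633 = 1730275 + I*√754331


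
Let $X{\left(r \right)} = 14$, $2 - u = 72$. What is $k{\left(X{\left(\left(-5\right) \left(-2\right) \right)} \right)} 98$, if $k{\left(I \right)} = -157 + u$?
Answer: $-22246$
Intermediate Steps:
$u = -70$ ($u = 2 - 72 = -70$)
$k{\left(I \right)} = -227$ ($k{\left(I \right)} = -157 - 70 = -227$)
$k{\left(X{\left(\left(-5\right) \left(-2\right) \right)} \right)} 98 = \left(-227\right) 98 = -22246$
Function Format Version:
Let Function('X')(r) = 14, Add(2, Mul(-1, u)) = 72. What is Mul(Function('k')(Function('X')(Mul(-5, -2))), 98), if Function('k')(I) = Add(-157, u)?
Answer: -22246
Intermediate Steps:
u = -70 (u = Add(2, Mul(-1, 72)) = Add(2, -72) = -70)
Function('k')(I) = -227 (Function('k')(I) = Add(-157, -70) = -227)
Mul(Function('k')(Function('X')(Mul(-5, -2))), 98) = Mul(-227, 98) = -22246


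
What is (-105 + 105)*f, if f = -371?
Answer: 0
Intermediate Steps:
(-105 + 105)*f = (-105 + 105)*(-371) = 0*(-371) = 0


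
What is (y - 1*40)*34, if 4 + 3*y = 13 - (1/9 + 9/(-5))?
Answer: -167246/135 ≈ -1238.9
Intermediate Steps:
y = 481/135 (y = -4/3 + (13 - (1/9 + 9/(-5)))/3 = -4/3 + (13 - (1*(⅑) + 9*(-⅕)))/3 = -4/3 + (13 - (⅑ - 9/5))/3 = -4/3 + (13 - 1*(-76/45))/3 = -4/3 + (13 + 76/45)/3 = -4/3 + (⅓)*(661/45) = -4/3 + 661/135 = 481/135 ≈ 3.5630)
(y - 1*40)*34 = (481/135 - 1*40)*34 = (481/135 - 40)*34 = -4919/135*34 = -167246/135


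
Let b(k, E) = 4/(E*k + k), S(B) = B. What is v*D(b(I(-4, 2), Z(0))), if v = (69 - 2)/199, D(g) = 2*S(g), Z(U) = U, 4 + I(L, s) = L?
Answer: -67/199 ≈ -0.33668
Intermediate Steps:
I(L, s) = -4 + L
b(k, E) = 4/(k + E*k)
D(g) = 2*g
v = 67/199 (v = 67*(1/199) = 67/199 ≈ 0.33668)
v*D(b(I(-4, 2), Z(0))) = 67*(2*(4/((-4 - 4)*(1 + 0))))/199 = 67*(2*(4/(-8*1)))/199 = 67*(2*(4*(-⅛)*1))/199 = 67*(2*(-½))/199 = (67/199)*(-1) = -67/199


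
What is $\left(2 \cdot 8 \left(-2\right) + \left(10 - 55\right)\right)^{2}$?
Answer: $5929$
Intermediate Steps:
$\left(2 \cdot 8 \left(-2\right) + \left(10 - 55\right)\right)^{2} = \left(16 \left(-2\right) + \left(10 - 55\right)\right)^{2} = \left(-32 - 45\right)^{2} = \left(-77\right)^{2} = 5929$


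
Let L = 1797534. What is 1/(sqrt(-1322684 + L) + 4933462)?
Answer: 2466731/12169523415297 - 5*sqrt(18994)/24339046830594 ≈ 2.0267e-7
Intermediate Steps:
1/(sqrt(-1322684 + L) + 4933462) = 1/(sqrt(-1322684 + 1797534) + 4933462) = 1/(sqrt(474850) + 4933462) = 1/(5*sqrt(18994) + 4933462) = 1/(4933462 + 5*sqrt(18994))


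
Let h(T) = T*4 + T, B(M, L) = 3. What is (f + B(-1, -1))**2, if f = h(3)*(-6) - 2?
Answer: 7921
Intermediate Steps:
h(T) = 5*T (h(T) = 4*T + T = 5*T)
f = -92 (f = (5*3)*(-6) - 2 = 15*(-6) - 2 = -90 - 2 = -92)
(f + B(-1, -1))**2 = (-92 + 3)**2 = (-89)**2 = 7921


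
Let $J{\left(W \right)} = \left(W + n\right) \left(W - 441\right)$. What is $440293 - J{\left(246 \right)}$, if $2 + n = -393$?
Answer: $411238$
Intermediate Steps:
$n = -395$ ($n = -2 - 393 = -395$)
$J{\left(W \right)} = \left(-441 + W\right) \left(-395 + W\right)$ ($J{\left(W \right)} = \left(W - 395\right) \left(W - 441\right) = \left(-395 + W\right) \left(-441 + W\right) = \left(-441 + W\right) \left(-395 + W\right)$)
$440293 - J{\left(246 \right)} = 440293 - \left(174195 + 246^{2} - 205656\right) = 440293 - \left(174195 + 60516 - 205656\right) = 440293 - 29055 = 411238$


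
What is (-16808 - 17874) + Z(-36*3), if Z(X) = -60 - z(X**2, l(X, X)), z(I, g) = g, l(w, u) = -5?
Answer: -34737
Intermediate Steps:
Z(X) = -55 (Z(X) = -60 - 1*(-5) = -60 + 5 = -55)
(-16808 - 17874) + Z(-36*3) = (-16808 - 17874) - 55 = -34682 - 55 = -34737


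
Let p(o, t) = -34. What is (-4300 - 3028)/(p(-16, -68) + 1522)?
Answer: -458/93 ≈ -4.9247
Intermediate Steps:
(-4300 - 3028)/(p(-16, -68) + 1522) = (-4300 - 3028)/(-34 + 1522) = -7328/1488 = -7328*1/1488 = -458/93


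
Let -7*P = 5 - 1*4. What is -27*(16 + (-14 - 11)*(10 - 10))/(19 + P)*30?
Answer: -7560/11 ≈ -687.27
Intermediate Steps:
P = -⅐ (P = -(5 - 1*4)/7 = -(5 - 4)/7 = -⅐*1 = -⅐ ≈ -0.14286)
-27*(16 + (-14 - 11)*(10 - 10))/(19 + P)*30 = -27*(16 + (-14 - 11)*(10 - 10))/(19 - ⅐)*30 = -27*(16 - 25*0)/(132/7)*30 = -27*(16 + 0)*(7/132)*30 = -27*16*(7/132)*30 = -252*30/11 = -27*280/11 = -7560/11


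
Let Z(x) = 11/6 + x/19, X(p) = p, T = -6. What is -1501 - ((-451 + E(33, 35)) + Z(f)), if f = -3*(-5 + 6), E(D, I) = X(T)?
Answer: -119207/114 ≈ -1045.7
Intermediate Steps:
E(D, I) = -6
f = -3 (f = -3*1 = -3)
Z(x) = 11/6 + x/19 (Z(x) = 11*(⅙) + x*(1/19) = 11/6 + x/19)
-1501 - ((-451 + E(33, 35)) + Z(f)) = -1501 - ((-451 - 6) + (11/6 + (1/19)*(-3))) = -1501 - (-457 + (11/6 - 3/19)) = -1501 - (-457 + 191/114) = -1501 - 1*(-51907/114) = -1501 + 51907/114 = -119207/114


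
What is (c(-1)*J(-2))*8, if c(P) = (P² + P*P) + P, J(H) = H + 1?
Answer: -8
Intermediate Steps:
J(H) = 1 + H
c(P) = P + 2*P² (c(P) = (P² + P²) + P = 2*P² + P = P + 2*P²)
(c(-1)*J(-2))*8 = ((-(1 + 2*(-1)))*(1 - 2))*8 = (-(1 - 2)*(-1))*8 = (-1*(-1)*(-1))*8 = (1*(-1))*8 = -1*8 = -8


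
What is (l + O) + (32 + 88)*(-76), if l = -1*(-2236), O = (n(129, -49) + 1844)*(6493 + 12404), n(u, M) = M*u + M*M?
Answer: -39237056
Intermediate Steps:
n(u, M) = M² + M*u (n(u, M) = M*u + M² = M² + M*u)
O = -39230172 (O = (-49*(-49 + 129) + 1844)*(6493 + 12404) = (-49*80 + 1844)*18897 = (-3920 + 1844)*18897 = -2076*18897 = -39230172)
l = 2236
(l + O) + (32 + 88)*(-76) = (2236 - 39230172) + (32 + 88)*(-76) = -39227936 + 120*(-76) = -39227936 - 9120 = -39237056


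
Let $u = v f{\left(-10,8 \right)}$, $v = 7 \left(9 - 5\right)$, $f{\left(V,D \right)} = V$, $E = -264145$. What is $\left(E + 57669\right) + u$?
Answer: $-206756$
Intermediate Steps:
$v = 28$ ($v = 7 \cdot 4 = 28$)
$u = -280$ ($u = 28 \left(-10\right) = -280$)
$\left(E + 57669\right) + u = \left(-264145 + 57669\right) - 280 = -206476 - 280 = -206756$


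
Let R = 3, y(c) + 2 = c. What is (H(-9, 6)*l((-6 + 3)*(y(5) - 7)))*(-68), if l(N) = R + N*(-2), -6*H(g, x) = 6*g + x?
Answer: 11424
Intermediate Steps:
y(c) = -2 + c
H(g, x) = -g - x/6 (H(g, x) = -(6*g + x)/6 = -(x + 6*g)/6 = -g - x/6)
l(N) = 3 - 2*N (l(N) = 3 + N*(-2) = 3 - 2*N)
(H(-9, 6)*l((-6 + 3)*(y(5) - 7)))*(-68) = ((-1*(-9) - ⅙*6)*(3 - 2*(-6 + 3)*((-2 + 5) - 7)))*(-68) = ((9 - 1)*(3 - (-6)*(3 - 7)))*(-68) = (8*(3 - (-6)*(-4)))*(-68) = (8*(3 - 2*12))*(-68) = (8*(3 - 24))*(-68) = (8*(-21))*(-68) = -168*(-68) = 11424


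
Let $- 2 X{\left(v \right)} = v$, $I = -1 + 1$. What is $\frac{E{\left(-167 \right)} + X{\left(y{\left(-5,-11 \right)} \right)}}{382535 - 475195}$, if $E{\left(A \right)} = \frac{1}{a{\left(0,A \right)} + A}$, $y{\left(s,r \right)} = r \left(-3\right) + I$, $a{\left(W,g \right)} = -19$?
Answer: $\frac{307}{1723476} \approx 0.00017813$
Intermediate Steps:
$I = 0$
$y{\left(s,r \right)} = - 3 r$ ($y{\left(s,r \right)} = r \left(-3\right) + 0 = - 3 r + 0 = - 3 r$)
$X{\left(v \right)} = - \frac{v}{2}$
$E{\left(A \right)} = \frac{1}{-19 + A}$
$\frac{E{\left(-167 \right)} + X{\left(y{\left(-5,-11 \right)} \right)}}{382535 - 475195} = \frac{\frac{1}{-19 - 167} - \frac{\left(-3\right) \left(-11\right)}{2}}{382535 - 475195} = \frac{\frac{1}{-186} - \frac{33}{2}}{-92660} = \left(- \frac{1}{186} - \frac{33}{2}\right) \left(- \frac{1}{92660}\right) = \left(- \frac{1535}{93}\right) \left(- \frac{1}{92660}\right) = \frac{307}{1723476}$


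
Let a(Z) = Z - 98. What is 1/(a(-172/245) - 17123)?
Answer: -245/4219317 ≈ -5.8066e-5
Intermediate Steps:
a(Z) = -98 + Z
1/(a(-172/245) - 17123) = 1/((-98 - 172/245) - 17123) = 1/(-24182/245 - 17123) = 1/(-4219317/245) = -245/4219317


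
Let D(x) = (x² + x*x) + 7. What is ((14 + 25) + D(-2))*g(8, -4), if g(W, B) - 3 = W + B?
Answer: 378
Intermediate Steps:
D(x) = 7 + 2*x² (D(x) = (x² + x²) + 7 = 2*x² + 7 = 7 + 2*x²)
g(W, B) = 3 + B + W (g(W, B) = 3 + (W + B) = 3 + (B + W) = 3 + B + W)
((14 + 25) + D(-2))*g(8, -4) = ((14 + 25) + (7 + 2*(-2)²))*(3 - 4 + 8) = (39 + (7 + 2*4))*7 = (39 + (7 + 8))*7 = (39 + 15)*7 = 54*7 = 378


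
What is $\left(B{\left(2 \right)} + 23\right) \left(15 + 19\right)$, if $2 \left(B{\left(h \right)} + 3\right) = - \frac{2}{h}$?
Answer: $663$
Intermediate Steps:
$B{\left(h \right)} = -3 - \frac{1}{h}$ ($B{\left(h \right)} = -3 + \frac{\left(-2\right) \frac{1}{h}}{2} = -3 - \frac{1}{h}$)
$\left(B{\left(2 \right)} + 23\right) \left(15 + 19\right) = \left(\left(-3 - \frac{1}{2}\right) + 23\right) \left(15 + 19\right) = \left(\left(-3 - \frac{1}{2}\right) + 23\right) 34 = \left(- \frac{7}{2} + 23\right) 34 = \frac{39}{2} \cdot 34 = 663$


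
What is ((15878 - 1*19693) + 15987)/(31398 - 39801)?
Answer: -12172/8403 ≈ -1.4485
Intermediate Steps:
((15878 - 1*19693) + 15987)/(31398 - 39801) = ((15878 - 19693) + 15987)/(-8403) = (-3815 + 15987)*(-1/8403) = 12172*(-1/8403) = -12172/8403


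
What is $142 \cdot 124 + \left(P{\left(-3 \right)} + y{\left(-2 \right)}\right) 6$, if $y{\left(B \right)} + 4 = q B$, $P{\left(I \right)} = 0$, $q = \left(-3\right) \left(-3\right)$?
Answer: $17476$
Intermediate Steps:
$q = 9$
$y{\left(B \right)} = -4 + 9 B$
$142 \cdot 124 + \left(P{\left(-3 \right)} + y{\left(-2 \right)}\right) 6 = 142 \cdot 124 + \left(0 + \left(-4 + 9 \left(-2\right)\right)\right) 6 = 17608 + \left(0 - 22\right) 6 = 17608 - 132 = 17476$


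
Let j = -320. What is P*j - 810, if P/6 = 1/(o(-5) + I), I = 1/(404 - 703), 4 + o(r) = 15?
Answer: -134890/137 ≈ -984.60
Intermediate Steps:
o(r) = 11 (o(r) = -4 + 15 = 11)
I = -1/299 (I = 1/(-299) = -1/299 ≈ -0.0033445)
P = 299/548 (P = 6/(11 - 1/299) = 6/(3288/299) = 6*(299/3288) = 299/548 ≈ 0.54562)
P*j - 810 = (299/548)*(-320) - 810 = -23920/137 - 810 = -134890/137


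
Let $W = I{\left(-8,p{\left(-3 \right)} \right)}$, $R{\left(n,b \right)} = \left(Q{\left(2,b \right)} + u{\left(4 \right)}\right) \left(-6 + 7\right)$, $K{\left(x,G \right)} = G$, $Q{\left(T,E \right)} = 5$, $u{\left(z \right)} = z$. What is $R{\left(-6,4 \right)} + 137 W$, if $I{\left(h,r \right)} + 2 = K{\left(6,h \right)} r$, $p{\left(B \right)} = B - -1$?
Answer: $1927$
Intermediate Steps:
$p{\left(B \right)} = 1 + B$ ($p{\left(B \right)} = B + 1 = 1 + B$)
$I{\left(h,r \right)} = -2 + h r$
$R{\left(n,b \right)} = 9$ ($R{\left(n,b \right)} = \left(5 + 4\right) \left(-6 + 7\right) = 9 \cdot 1 = 9$)
$W = 14$ ($W = -2 - 8 \left(1 - 3\right) = -2 - -16 = -2 + 16 = 14$)
$R{\left(-6,4 \right)} + 137 W = 9 + 137 \cdot 14 = 9 + 1918 = 1927$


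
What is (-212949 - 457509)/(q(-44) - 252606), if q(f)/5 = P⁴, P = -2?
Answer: 335229/126263 ≈ 2.6550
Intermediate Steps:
q(f) = 80 (q(f) = 5*(-2)⁴ = 5*16 = 80)
(-212949 - 457509)/(q(-44) - 252606) = (-212949 - 457509)/(80 - 252606) = -670458/(-252526) = -670458*(-1/252526) = 335229/126263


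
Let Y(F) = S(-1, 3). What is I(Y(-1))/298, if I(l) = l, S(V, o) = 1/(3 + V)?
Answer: 1/596 ≈ 0.0016779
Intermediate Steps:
Y(F) = ½ (Y(F) = 1/(3 - 1) = 1/2 = ½)
I(Y(-1))/298 = (½)/298 = (½)*(1/298) = 1/596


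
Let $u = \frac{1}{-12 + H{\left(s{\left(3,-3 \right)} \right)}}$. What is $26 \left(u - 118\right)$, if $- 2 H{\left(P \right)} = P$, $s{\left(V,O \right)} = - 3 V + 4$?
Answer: $- \frac{58344}{19} \approx -3070.7$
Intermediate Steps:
$s{\left(V,O \right)} = 4 - 3 V$
$H{\left(P \right)} = - \frac{P}{2}$
$u = - \frac{2}{19}$ ($u = \frac{1}{-12 - \frac{4 - 9}{2}} = \frac{1}{-12 - - \frac{5}{2}} = \frac{1}{-12 + \frac{5}{2}} = \frac{1}{- \frac{19}{2}} = - \frac{2}{19} \approx -0.10526$)
$26 \left(u - 118\right) = 26 \left(- \frac{2}{19} - 118\right) = 26 \left(- \frac{2244}{19}\right) = - \frac{58344}{19}$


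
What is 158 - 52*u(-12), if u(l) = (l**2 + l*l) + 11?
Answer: -15390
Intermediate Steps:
u(l) = 11 + 2*l**2 (u(l) = (l**2 + l**2) + 11 = 2*l**2 + 11 = 11 + 2*l**2)
158 - 52*u(-12) = 158 - 52*(11 + 2*(-12)**2) = 158 - 52*(11 + 2*144) = 158 - 52*(11 + 288) = 158 - 52*299 = 158 - 15548 = -15390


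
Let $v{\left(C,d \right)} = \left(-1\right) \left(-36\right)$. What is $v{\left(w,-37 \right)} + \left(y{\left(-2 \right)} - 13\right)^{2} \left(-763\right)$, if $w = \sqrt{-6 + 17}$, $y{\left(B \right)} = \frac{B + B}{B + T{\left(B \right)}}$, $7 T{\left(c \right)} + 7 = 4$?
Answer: $- \frac{28410583}{289} \approx -98307.0$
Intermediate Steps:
$T{\left(c \right)} = - \frac{3}{7}$ ($T{\left(c \right)} = -1 + \frac{1}{7} \cdot 4 = -1 + \frac{4}{7} = - \frac{3}{7}$)
$y{\left(B \right)} = \frac{2 B}{- \frac{3}{7} + B}$ ($y{\left(B \right)} = \frac{B + B}{B - \frac{3}{7}} = \frac{2 B}{- \frac{3}{7} + B}$)
$w = \sqrt{11} \approx 3.3166$
$v{\left(C,d \right)} = 36$
$v{\left(w,-37 \right)} + \left(y{\left(-2 \right)} - 13\right)^{2} \left(-763\right) = 36 + \left(14 \left(-2\right) \frac{1}{-3 + 7 \left(-2\right)} - 13\right)^{2} \left(-763\right) = 36 + \left(14 \left(-2\right) \frac{1}{-3 - 14} - 13\right)^{2} \left(-763\right) = 36 + \left(14 \left(-2\right) \frac{1}{-17} - 13\right)^{2} \left(-763\right) = 36 + \left(14 \left(-2\right) \left(- \frac{1}{17}\right) - 13\right)^{2} \left(-763\right) = 36 + \left(\frac{28}{17} - 13\right)^{2} \left(-763\right) = 36 + \left(- \frac{193}{17}\right)^{2} \left(-763\right) = 36 + \frac{37249}{289} \left(-763\right) = 36 - \frac{28420987}{289} = - \frac{28410583}{289}$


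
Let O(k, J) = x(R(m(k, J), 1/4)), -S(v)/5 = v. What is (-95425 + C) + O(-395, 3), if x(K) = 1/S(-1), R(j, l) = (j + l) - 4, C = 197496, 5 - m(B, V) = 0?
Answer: 510356/5 ≈ 1.0207e+5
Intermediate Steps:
m(B, V) = 5 (m(B, V) = 5 - 1*0 = 5 + 0 = 5)
S(v) = -5*v
R(j, l) = -4 + j + l
x(K) = 1/5 (x(K) = 1/(-5*(-1)) = 1/5)
O(k, J) = 1/5
(-95425 + C) + O(-395, 3) = (-95425 + 197496) + 1/5 = 102071 + 1/5 = 510356/5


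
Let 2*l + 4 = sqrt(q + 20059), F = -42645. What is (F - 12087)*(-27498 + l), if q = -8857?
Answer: 1505130000 - 27366*sqrt(11202) ≈ 1.5022e+9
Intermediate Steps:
l = -2 + sqrt(11202)/2 (l = -2 + sqrt(-8857 + 20059)/2 = -2 + sqrt(11202)/2 ≈ 50.920)
(F - 12087)*(-27498 + l) = (-42645 - 12087)*(-27498 + (-2 + sqrt(11202)/2)) = -54732*(-27500 + sqrt(11202)/2) = 1505130000 - 27366*sqrt(11202)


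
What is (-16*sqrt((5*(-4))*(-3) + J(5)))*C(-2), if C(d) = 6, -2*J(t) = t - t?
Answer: -192*sqrt(15) ≈ -743.61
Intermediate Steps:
J(t) = 0 (J(t) = -(t - t)/2 = -1/2*0 = 0)
(-16*sqrt((5*(-4))*(-3) + J(5)))*C(-2) = -16*sqrt((5*(-4))*(-3) + 0)*6 = -16*sqrt(-20*(-3) + 0)*6 = -16*sqrt(60 + 0)*6 = -32*sqrt(15)*6 = -192*sqrt(15)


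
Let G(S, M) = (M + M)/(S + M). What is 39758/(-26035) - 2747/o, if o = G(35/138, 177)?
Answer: -1751347602661/1271861820 ≈ -1377.0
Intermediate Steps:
G(S, M) = 2*M/(M + S) (G(S, M) = (2*M)/(M + S) = 2*M/(M + S))
o = 48852/24461 (o = 2*177/(177 + 35/138) = 2*177/(24461/138) = 2*177*(138/24461) = 48852/24461 ≈ 1.9971)
39758/(-26035) - 2747/o = 39758/(-26035) - 2747/48852/24461 = 39758*(-1/26035) - 2747*24461/48852 = -39758/26035 - 67194367/48852 = -1751347602661/1271861820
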